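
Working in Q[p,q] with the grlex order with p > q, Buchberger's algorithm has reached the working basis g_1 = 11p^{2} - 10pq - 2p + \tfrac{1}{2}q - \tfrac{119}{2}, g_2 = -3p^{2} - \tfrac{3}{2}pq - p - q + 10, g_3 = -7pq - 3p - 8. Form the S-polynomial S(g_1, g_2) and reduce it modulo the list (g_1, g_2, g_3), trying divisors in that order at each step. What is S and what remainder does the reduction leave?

lcm(LM(g_1), LM(g_2)) = p^{2}.
S = (lcm/LT(g_1))·g_1 − (lcm/LT(g_2))·g_2 = -\tfrac{31}{22}pq - \tfrac{17}{33}p - \tfrac{19}{66}q - \tfrac{137}{66}.
Reduce S modulo (g_1, g_2, g_3) in that order:
  leading term pq: subtract (\tfrac{31}{154})·g_3 from -\tfrac{31}{22}pq - \tfrac{17}{33}p - \tfrac{19}{66}q - \tfrac{137}{66} → \tfrac{41}{462}p - \tfrac{19}{66}q - \tfrac{215}{462}
  leading term p: no divisor's leading term divides it; move \tfrac{41}{462}p to the remainder.
  leading term q: no divisor's leading term divides it; move -\tfrac{19}{66}q to the remainder.
  leading term 1: no divisor's leading term divides it; move -\tfrac{215}{462} to the remainder.
The remainder \tfrac{41}{462}p - \tfrac{19}{66}q - \tfrac{215}{462} is nonzero, so it would be added as the next basis element.
This is the inner loop of Buchberger's algorithm — each nonzero remainder becomes a new basis element.

S(g_1, g_2) = -\tfrac{31}{22}pq - \tfrac{17}{33}p - \tfrac{19}{66}q - \tfrac{137}{66}; remainder on division = \tfrac{41}{462}p - \tfrac{19}{66}q - \tfrac{215}{462}.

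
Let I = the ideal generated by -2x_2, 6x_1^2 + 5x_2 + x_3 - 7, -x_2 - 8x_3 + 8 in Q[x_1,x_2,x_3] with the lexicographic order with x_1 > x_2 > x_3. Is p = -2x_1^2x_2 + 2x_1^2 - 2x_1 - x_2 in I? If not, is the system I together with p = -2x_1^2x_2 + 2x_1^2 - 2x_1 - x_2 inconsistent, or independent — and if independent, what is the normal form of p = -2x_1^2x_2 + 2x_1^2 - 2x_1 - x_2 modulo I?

First compute the reduced Gröbner basis of I by Buchberger's algorithm.
f_1 = -2x_2, LT = x_2.
f_2 = 6x_1^2 + 5x_2 + x_3 - 7, LT = x_1^2.
f_3 = -x_2 - 8x_3 + 8, LT = x_2.

S(f_1,f_2): leading monomials are coprime, so the S-polynomial reduces to 0 (Buchberger's first criterion).
S(f_1,f_3): lcm = x_2. S = -8x_3 + 8.
  leading term x_3: no divisor's leading term divides it; move -8x_3 to the remainder.
  leading term 1: no divisor's leading term divides it; move 8 to the remainder.
  remainder -8x_3 + 8 ≠ 0; add h_4 = -8x_3 + 8 to the basis.

S(f_2,f_3): leading monomials are coprime, so the S-polynomial reduces to 0 (Buchberger's first criterion).
S(f_1,h_4): leading monomials are coprime, so the S-polynomial reduces to 0 (Buchberger's first criterion).
S(f_2,h_4): leading monomials are coprime, so the S-polynomial reduces to 0 (Buchberger's first criterion).
S(f_3,h_4): leading monomials are coprime, so the S-polynomial reduces to 0 (Buchberger's first criterion).
Every S-polynomial of the final basis reduces to 0, so we have a Gröbner basis.
Inter-reduce: drop elements whose leading term is divisible by another's, tail-reduce, and make monic.
Reduced Gröbner basis: {x_1^2 - 1, x_2, x_3 - 1}.
Label its elements g_1 = x_1^2 - 1, g_2 = x_2, g_3 = x_3 - 1.

Reduce p = -2x_1^2x_2 + 2x_1^2 - 2x_1 - x_2 modulo G:
  leading term x_1^2x_2: subtract (-2x_2)·g_1 from -2x_1^2x_2 + 2x_1^2 - 2x_1 - x_2 → 2x_1^2 - 2x_1 - 3x_2
  leading term x_1^2: subtract (2)·g_1 from 2x_1^2 - 2x_1 - 3x_2 → -2x_1 - 3x_2 + 2
  leading term x_1: no divisor's leading term divides it; move -2x_1 to the remainder.
  leading term x_2: subtract (-3)·g_2 from -3x_2 + 2 → 2
  leading term 1: no divisor's leading term divides it; move 2 to the remainder.
  normal form = -2x_1 + 2.
The normal form is nonzero, so p ∉ I. Since p minus its normal form lies in I, I + (p) = I + (r) where r = -2x_1 + 2; decide whether this ideal is the whole ring.
Run Buchberger on G together with r (pairs among the g_i already reduce to 0 since G is a Gröbner basis):
g_1 = x_1^2 - 1, LT = x_1^2.
g_2 = x_2, LT = x_2.
g_3 = x_3 - 1, LT = x_3.
r = -2x_1 + 2, LT = x_1.

S(g_1,g_2): leading monomials are coprime, so the S-polynomial reduces to 0 (Buchberger's first criterion).
S(g_1,g_3): leading monomials are coprime, so the S-polynomial reduces to 0 (Buchberger's first criterion).
S(g_1,r): lcm = x_1^2. S = x_1 - 1.
  leading term x_1: subtract (-1/2)·r from x_1 - 1 → 0
  remainder 0.

S(g_2,g_3): leading monomials are coprime, so the S-polynomial reduces to 0 (Buchberger's first criterion).
S(g_2,r): leading monomials are coprime, so the S-polynomial reduces to 0 (Buchberger's first criterion).
S(g_3,r): leading monomials are coprime, so the S-polynomial reduces to 0 (Buchberger's first criterion).
Every S-polynomial of the final basis reduces to 0, so we have a Gröbner basis.
Inter-reduce: drop elements whose leading term is divisible by another's, tail-reduce, and make monic.
Reduced Gröbner basis: {x_1 - 1, x_2, x_3 - 1}.
The reduced Gröbner basis of I + (p) is {x_1 - 1, x_2, x_3 - 1} ≠ {1}, a proper ideal, so the enlarged system stays consistent: p is independent of I, with normal form -2x_1 + 2.

-2x_1^2x_2 + 2x_1^2 - 2x_1 - x_2 is independent of I; its normal form modulo I is -2x_1 + 2.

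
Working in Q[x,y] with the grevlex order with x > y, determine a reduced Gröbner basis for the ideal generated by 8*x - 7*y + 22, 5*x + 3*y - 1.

f_1 = 8*x - 7*y + 22, LT = x.
f_2 = 5*x + 3*y - 1, LT = x.

S(f_1,f_2): lcm = x. S = -59/40*y + 59/20.
  leading term y: no divisor's leading term divides it; move -59/40*y to the remainder.
  leading term 1: no divisor's leading term divides it; move 59/20 to the remainder.
  remainder -59/40*y + 59/20 ≠ 0; add g_3 = -59/40*y + 59/20 to the basis.

The other S-polynomials (S(f_1,g_3), S(f_2,g_3)) all reduce to 0 modulo the current basis, so we have a Gröbner basis.
Inter-reduce: drop elements whose leading term is divisible by another's, tail-reduce, and make monic.

G = {x + 1, y - 2}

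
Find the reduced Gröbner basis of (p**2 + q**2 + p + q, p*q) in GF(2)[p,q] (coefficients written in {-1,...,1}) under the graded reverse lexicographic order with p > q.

f_1 = p**2 + q**2 + p + q, LT = p**2.
f_2 = p*q, LT = p*q.

S(f_1,f_2): lcm = p**2*q. S = q**3 + p*q + q**2.
  leading term q**3: no divisor's leading term divides it; move q**3 to the remainder.
  leading term p*q: subtract (1)·f_2 from p*q + q**2 → q**2
  leading term q**2: no divisor's leading term divides it; move q**2 to the remainder.
  remainder q**3 + q**2 ≠ 0; add g_3 = q**3 + q**2 to the basis.

S(f_1,g_3): leading monomials are coprime, so the S-polynomial reduces to 0 (Buchberger's first criterion).
S(f_2,g_3): lcm = p*q**3. S = p*q**2.
  leading term p*q**2: subtract (q)·f_2 from p*q**2 → 0
  remainder 0.

Every S-polynomial of the final basis reduces to 0, so we have a Gröbner basis.

G = {q**3 + q**2, p**2 + q**2 + p + q, p*q}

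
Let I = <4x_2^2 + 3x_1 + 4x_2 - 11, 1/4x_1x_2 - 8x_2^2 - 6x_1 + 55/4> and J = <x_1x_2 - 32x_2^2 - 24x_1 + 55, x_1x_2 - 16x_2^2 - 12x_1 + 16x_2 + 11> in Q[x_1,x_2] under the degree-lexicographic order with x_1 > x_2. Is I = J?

Two ideals are equal iff their reduced Gröbner bases coincide (the reduced basis is unique for a fixed ordering).
Buchberger on the first generating set:
f_1 = 4x_2^2 + 3x_1 + 4x_2 - 11, LT = x_2^2.
f_2 = 1/4x_1x_2 - 8x_2^2 - 6x_1 + 55/4, LT = x_1x_2.

S(f_1,f_2): lcm = x_1x_2^2. S = 32x_2^3 + 3/4x_1^2 + 25x_1x_2 - 11/4x_1 - 55x_2.
  leading term x_2^3: subtract (8x_2)·f_1 from 32x_2^3 + 3/4x_1^2 + 25x_1x_2 - 11/4x_1 - 55x_2 → 3/4x_1^2 + x_1x_2 - 32x_2^2 - 11/4x_1 + 33x_2
  leading term x_1^2: no divisor's leading term divides it; move 3/4x_1^2 to the remainder.
  leading term x_1x_2: subtract (4)·f_2 from x_1x_2 - 32x_2^2 - 11/4x_1 + 33x_2 → 85/4x_1 + 33x_2 - 55
  leading term x_1: no divisor's leading term divides it; move 85/4x_1 to the remainder.
  leading term x_2: no divisor's leading term divides it; move 33x_2 to the remainder.
  leading term 1: no divisor's leading term divides it; move -55 to the remainder.
  remainder 3/4x_1^2 + 85/4x_1 + 33x_2 - 55 ≠ 0; add g_3 = 3/4x_1^2 + 85/4x_1 + 33x_2 - 55 to the basis.

S(f_1,g_3): leading monomials are coprime, so the S-polynomial reduces to 0 (Buchberger's first criterion).
S(f_2,g_3): lcm = x_1^2x_2. S = -32x_1x_2^2 - 24x_1^2 - 85/3x_1x_2 - 44x_2^2 + 55x_1 + 220/3x_2.
  leading term x_1x_2^2: subtract (-8x_1)·f_1 from -32x_1x_2^2 - 24x_1^2 - 85/3x_1x_2 - 44x_2^2 + 55x_1 + 220/3x_2 → 11/3x_1x_2 - 44x_2^2 - 33x_1 + 220/3x_2
  leading term x_1x_2: subtract (44/3)·f_2 from 11/3x_1x_2 - 44x_2^2 - 33x_1 + 220/3x_2 → 220/3x_2^2 + 55x_1 + 220/3x_2 - 605/3
  leading term x_2^2: subtract (55/3)·f_1 from 220/3x_2^2 + 55x_1 + 220/3x_2 - 605/3 → 0
  remainder 0.

Every S-polynomial of the final basis reduces to 0, so we have a Gröbner basis.
Inter-reduce: drop elements whose leading term is divisible by another's, tail-reduce, and make monic.
Reduced Gröbner basis: {x_1^2 + 85/3x_1 + 44x_2 - 220/3, x_1x_2 + 32x_2 - 33, x_2^2 + 3/4x_1 + x_2 - 11/4}.

Buchberger on the second generating set:
h_1 = x_1x_2 - 32x_2^2 - 24x_1 + 55, LT = x_1x_2.
h_2 = x_1x_2 - 16x_2^2 - 12x_1 + 16x_2 + 11, LT = x_1x_2.

S(h_1,h_2): lcm = x_1x_2. S = -16x_2^2 - 12x_1 - 16x_2 + 44.
  leading term x_2^2: no divisor's leading term divides it; move -16x_2^2 to the remainder.
  leading term x_1: no divisor's leading term divides it; move -12x_1 to the remainder.
  leading term x_2: no divisor's leading term divides it; move -16x_2 to the remainder.
  leading term 1: no divisor's leading term divides it; move 44 to the remainder.
  remainder -16x_2^2 - 12x_1 - 16x_2 + 44 ≠ 0; add k_3 = -16x_2^2 - 12x_1 - 16x_2 + 44 to the basis.

S(h_1,k_3): lcm = x_1x_2^2. S = -32x_2^3 - 3/4x_1^2 - 25x_1x_2 + 11/4x_1 + 55x_2.
  leading term x_2^3: subtract (2x_2)·k_3 from -32x_2^3 - 3/4x_1^2 - 25x_1x_2 + 11/4x_1 + 55x_2 → -3/4x_1^2 - x_1x_2 + 32x_2^2 + 11/4x_1 - 33x_2
  leading term x_1^2: no divisor's leading term divides it; move -3/4x_1^2 to the remainder.
  leading term x_1x_2: subtract (-1)·h_1 from -x_1x_2 + 32x_2^2 + 11/4x_1 - 33x_2 → -85/4x_1 - 33x_2 + 55
  leading term x_1: no divisor's leading term divides it; move -85/4x_1 to the remainder.
  leading term x_2: no divisor's leading term divides it; move -33x_2 to the remainder.
  leading term 1: no divisor's leading term divides it; move 55 to the remainder.
  remainder -3/4x_1^2 - 85/4x_1 - 33x_2 + 55 ≠ 0; add k_4 = -3/4x_1^2 - 85/4x_1 - 33x_2 + 55 to the basis.

S(h_2,k_3): lcm = x_1x_2^2. S = -16x_2^3 - 3/4x_1^2 - 13x_1x_2 + 16x_2^2 + 11/4x_1 + 11x_2.
  leading term x_2^3: subtract (x_2)·k_3 from -16x_2^3 - 3/4x_1^2 - 13x_1x_2 + 16x_2^2 + 11/4x_1 + 11x_2 → -3/4x_1^2 - x_1x_2 + 32x_2^2 + 11/4x_1 - 33x_2
  leading term x_1^2: subtract (1)·k_4 from -3/4x_1^2 - x_1x_2 + 32x_2^2 + 11/4x_1 - 33x_2 → -x_1x_2 + 32x_2^2 + 24x_1 - 55
  leading term x_1x_2: subtract (-1)·h_1 from -x_1x_2 + 32x_2^2 + 24x_1 - 55 → 0
  remainder 0.

S(h_1,k_4): lcm = x_1^2x_2. S = -32x_1x_2^2 - 24x_1^2 - 85/3x_1x_2 - 44x_2^2 + 55x_1 + 220/3x_2.
  leading term x_1x_2^2: subtract (-32x_2)·h_1 from -32x_1x_2^2 - 24x_1^2 - 85/3x_1x_2 - 44x_2^2 + 55x_1 + 220/3x_2 → -1024x_2^3 - 24x_1^2 - 2389/3x_1x_2 - 44x_2^2 + 55x_1 + 5500/3x_2
  leading term x_2^3: subtract (64x_2)·k_3 from -1024x_2^3 - 24x_1^2 - 2389/3x_1x_2 - 44x_2^2 + 55x_1 + 5500/3x_2 → -24x_1^2 - 85/3x_1x_2 + 980x_2^2 + 55x_1 - 2948/3x_2
  leading term x_1^2: subtract (32)·k_4 from -24x_1^2 - 85/3x_1x_2 + 980x_2^2 + 55x_1 - 2948/3x_2 → -85/3x_1x_2 + 980x_2^2 + 735x_1 + 220/3x_2 - 1760
  leading term x_1x_2: subtract (-85/3)·h_1 from -85/3x_1x_2 + 980x_2^2 + 735x_1 + 220/3x_2 - 1760 → 220/3x_2^2 + 55x_1 + 220/3x_2 - 605/3
  leading term x_2^2: subtract (-55/12)·k_3 from 220/3x_2^2 + 55x_1 + 220/3x_2 - 605/3 → 0
  remainder 0.

S(h_2,k_4): lcm = x_1^2x_2. S = -16x_1x_2^2 - 12x_1^2 - 37/3x_1x_2 - 44x_2^2 + 11x_1 + 220/3x_2.
  leading term x_1x_2^2: subtract (-16x_2)·h_1 from -16x_1x_2^2 - 12x_1^2 - 37/3x_1x_2 - 44x_2^2 + 11x_1 + 220/3x_2 → -512x_2^3 - 12x_1^2 - 1189/3x_1x_2 - 44x_2^2 + 11x_1 + 2860/3x_2
  leading term x_2^3: subtract (32x_2)·k_3 from -512x_2^3 - 12x_1^2 - 1189/3x_1x_2 - 44x_2^2 + 11x_1 + 2860/3x_2 → -12x_1^2 - 37/3x_1x_2 + 468x_2^2 + 11x_1 - 1364/3x_2
  leading term x_1^2: subtract (16)·k_4 from -12x_1^2 - 37/3x_1x_2 + 468x_2^2 + 11x_1 - 1364/3x_2 → -37/3x_1x_2 + 468x_2^2 + 351x_1 + 220/3x_2 - 880
  leading term x_1x_2: subtract (-37/3)·h_1 from -37/3x_1x_2 + 468x_2^2 + 351x_1 + 220/3x_2 - 880 → 220/3x_2^2 + 55x_1 + 220/3x_2 - 605/3
  leading term x_2^2: subtract (-55/12)·k_3 from 220/3x_2^2 + 55x_1 + 220/3x_2 - 605/3 → 0
  remainder 0.

S(k_3,k_4): leading monomials are coprime, so the S-polynomial reduces to 0 (Buchberger's first criterion).
Every S-polynomial of the final basis reduces to 0, so we have a Gröbner basis.
Inter-reduce: drop elements whose leading term is divisible by another's, tail-reduce, and make monic.
Reduced Gröbner basis: {x_1^2 + 85/3x_1 + 44x_2 - 220/3, x_1x_2 + 32x_2 - 33, x_2^2 + 3/4x_1 + x_2 - 11/4}.

These coincide, so the ideals are equal.

Yes, the ideals are equal.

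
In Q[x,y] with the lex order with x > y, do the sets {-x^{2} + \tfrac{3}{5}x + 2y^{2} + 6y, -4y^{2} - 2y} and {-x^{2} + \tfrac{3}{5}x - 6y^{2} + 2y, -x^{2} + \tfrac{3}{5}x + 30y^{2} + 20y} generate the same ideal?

Equality of ideals is decidable: compute both reduced Gröbner bases (unique for the ordering) and check whether they agree.
Buchberger on the first generating set:
f_1 = -x^{2} + \tfrac{3}{5}x + 2y^{2} + 6y, LT = x^{2}.
f_2 = -4y^{2} - 2y, LT = y^{2}.

The S-polynomials (S(f_1,f_2)) all reduce to 0 modulo the current basis, so we have a Gröbner basis.
Inter-reduce: drop elements whose leading term is divisible by another's, tail-reduce, and make monic.
Reduced Gröbner basis: {x^{2} - \tfrac{3}{5}x - 5y, y^{2} + \tfrac{1}{2}y}.

Buchberger on the second generating set:
h_1 = -x^{2} + \tfrac{3}{5}x - 6y^{2} + 2y, LT = x^{2}.
h_2 = -x^{2} + \tfrac{3}{5}x + 30y^{2} + 20y, LT = x^{2}.

S(h_1,h_2): lcm = x^{2}. S = 36y^{2} + 18y.
  leading term y^{2}: no divisor's leading term divides it; move 36y^{2} to the remainder.
  leading term y: no divisor's leading term divides it; move 18y to the remainder.
  remainder 36y^{2} + 18y ≠ 0; add k_3 = 36y^{2} + 18y to the basis.

The other S-polynomials (S(h_1,k_3), S(h_2,k_3)) all reduce to 0 modulo the current basis, so we have a Gröbner basis.
Inter-reduce: drop elements whose leading term is divisible by another's, tail-reduce, and make monic.
Reduced Gröbner basis: {x^{2} - \tfrac{3}{5}x - 5y, y^{2} + \tfrac{1}{2}y}.

Same reduced basis, so the two generating sets span the same ideal.

Yes, the ideals are equal.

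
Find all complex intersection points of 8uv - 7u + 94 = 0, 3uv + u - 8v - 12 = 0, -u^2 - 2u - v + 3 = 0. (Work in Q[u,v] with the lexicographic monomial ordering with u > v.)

{(2, -5)}

Compute a lex Gröbner basis by Buchberger's algorithm.
f_1 = 8uv - 7u + 94, LT = uv.
f_2 = 3uv + u - 8v - 12, LT = uv.
f_3 = -u^2 - 2u - v + 3, LT = u^2.

S(f_1,f_2): lcm = uv. S = -29/24u + 8/3v + 63/4.
  leading term u: no divisor's leading term divides it; move -29/24u to the remainder.
  leading term v: no divisor's leading term divides it; move 8/3v to the remainder.
  leading term 1: no divisor's leading term divides it; move 63/4 to the remainder.
  remainder -29/24u + 8/3v + 63/4 ≠ 0; add h_4 = -29/24u + 8/3v + 63/4 to the basis.

S(f_1,f_3): lcm = u^2v. S = -7/8u^2 - 2uv + 47/4u - v^2 + 3v.
  leading term u^2: subtract (7/8)·f_3 from -7/8u^2 - 2uv + 47/4u - v^2 + 3v → -2uv + 27/2u - v^2 + 31/8v - 21/8
  leading term uv: subtract (-1/4)·f_1 from -2uv + 27/2u - v^2 + 31/8v - 21/8 → 47/4u - v^2 + 31/8v + 167/8
  leading term u: subtract (-282/29)·h_4 from 47/4u - v^2 + 31/8v + 167/8 → -v^2 + 6915/232v + 40375/232
  leading term v^2: no divisor's leading term divides it; move -v^2 to the remainder.
  leading term v: no divisor's leading term divides it; move 6915/232v to the remainder.
  leading term 1: no divisor's leading term divides it; move 40375/232 to the remainder.
  remainder -v^2 + 6915/232v + 40375/232 ≠ 0; add h_5 = -v^2 + 6915/232v + 40375/232 to the basis.

S(f_2,f_3): lcm = u^2v. S = 1/3u^2 - 14/3uv - 4u - v^2 + 3v.
  leading term u^2: subtract (-1/3)·f_3 from 1/3u^2 - 14/3uv - 4u - v^2 + 3v → -14/3uv - 14/3u - v^2 + 8/3v + 1
  leading term uv: subtract (-7/12)·f_1 from -14/3uv - 14/3u - v^2 + 8/3v + 1 → -35/4u - v^2 + 8/3v + 335/6
  leading term u: subtract (210/29)·h_4 from -35/4u - v^2 + 8/3v + 335/6 → -v^2 - 1448/87v - 5065/87
  leading term v^2: subtract (1)·h_5 from -v^2 - 1448/87v - 5065/87 → -32329/696v - 161645/696
  leading term v: no divisor's leading term divides it; move -32329/696v to the remainder.
  leading term 1: no divisor's leading term divides it; move -161645/696 to the remainder.
  remainder -32329/696v - 161645/696 ≠ 0; add h_6 = -32329/696v - 161645/696 to the basis.

The other S-polynomials (S(f_1,h_4), S(f_2,h_4), S(f_3,h_4), S(f_1,h_5), S(f_2,h_5), S(f_3,h_5), S(h_4,h_5), S(f_1,h_6), S(f_2,h_6), S(f_3,h_6), S(h_4,h_6), S(h_5,h_6)) all reduce to 0 modulo the current basis, so we have a Gröbner basis.
Inter-reduce: drop elements whose leading term is divisible by another's, tail-reduce, and make monic.
Reduced Gröbner basis: {u - 2, v + 5}.

Elimination: the polynomial v + 5 lies in the elimination ideal for v, so v ∈ {-5}. For each such v, the remaining basis elements (now univariate) give the rest of the solution.
  v = -5: the earlier basis element becomes u - 2 = 0, giving u = 2 — point (2, -5).
A lex Gröbner basis triangularizes the system, enabling back-substitution.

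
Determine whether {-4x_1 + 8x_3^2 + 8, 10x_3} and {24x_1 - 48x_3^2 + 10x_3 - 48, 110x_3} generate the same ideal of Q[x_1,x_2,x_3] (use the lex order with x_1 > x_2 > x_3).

Yes, the ideals are equal.

Two ideals are equal iff their reduced Gröbner bases coincide (the reduced basis is unique for a fixed ordering).
Buchberger on the first generating set:
f_1 = -4x_1 + 8x_3^2 + 8, LT = x_1.
f_2 = 10x_3, LT = x_3.

S(f_1,f_2): leading monomials are coprime, so the S-polynomial reduces to 0 (Buchberger's first criterion).
Every S-polynomial of the final basis reduces to 0, so we have a Gröbner basis.
Inter-reduce: drop elements whose leading term is divisible by another's, tail-reduce, and make monic.
Reduced Gröbner basis: {x_1 - 2, x_3}.

Buchberger on the second generating set:
h_1 = 24x_1 - 48x_3^2 + 10x_3 - 48, LT = x_1.
h_2 = 110x_3, LT = x_3.

S(h_1,h_2): leading monomials are coprime, so the S-polynomial reduces to 0 (Buchberger's first criterion).
Every S-polynomial of the final basis reduces to 0, so we have a Gröbner basis.
Inter-reduce: drop elements whose leading term is divisible by another's, tail-reduce, and make monic.
Reduced Gröbner basis: {x_1 - 2, x_3}.

The two bases agree; hence the ideals are identical.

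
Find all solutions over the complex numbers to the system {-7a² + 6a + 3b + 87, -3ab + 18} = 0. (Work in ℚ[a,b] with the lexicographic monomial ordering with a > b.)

Compute a lex Gröbner basis by Buchberger's algorithm.
f_1 = -7a² + 6a + 3b + 87, LT = a².
f_2 = -3ab + 18, LT = ab.

S(f_1,f_2): lcm = a²b. S = -6/7ab + 6a - 3/7b² - 87/7b.
  leading term ab: subtract (2/7)·f_2 from -6/7ab + 6a - 3/7b² - 87/7b → 6a - 3/7b² - 87/7b - 36/7
  leading term a: no divisor's leading term divides it; move 6a to the remainder.
  leading term b²: no divisor's leading term divides it; move -3/7b² to the remainder.
  leading term b: no divisor's leading term divides it; move -87/7b to the remainder.
  leading term 1: no divisor's leading term divides it; move -36/7 to the remainder.
  remainder 6a - 3/7b² - 87/7b - 36/7 ≠ 0; add h_3 = 6a - 3/7b² - 87/7b - 36/7 to the basis.

S(f_2,h_3): lcm = ab. S = 1/14b³ + 29/14b² + 6/7b - 6.
  leading term b³: no divisor's leading term divides it; move 1/14b³ to the remainder.
  leading term b²: no divisor's leading term divides it; move 29/14b² to the remainder.
  leading term b: no divisor's leading term divides it; move 6/7b to the remainder.
  leading term 1: no divisor's leading term divides it; move -6 to the remainder.
  remainder 1/14b³ + 29/14b² + 6/7b - 6 ≠ 0; add h_4 = 1/14b³ + 29/14b² + 6/7b - 6 to the basis.

The other S-polynomials (S(f_1,h_3), S(f_1,h_4), S(f_2,h_4), S(h_3,h_4)) all reduce to 0 modulo the current basis, so we have a Gröbner basis.
Inter-reduce: drop elements whose leading term is divisible by another's, tail-reduce, and make monic.
Reduced Gröbner basis: {a - 1/14b² - 29/14b - 6/7, b³ + 29b² + 12b - 84}.

A lex Gröbner basis eliminates variables successively. Here b³ + 29b² + 12b - 84 depends only on b, with roots {-2, -27/2 + sqrt(897)/2, -sqrt(897)/2 - 27/2}; lifting each root through the earlier basis elements recovers the full solutions.
  b = -2: the earlier basis element becomes a + 3 = 0, giving a = -3 — point (-3, -2).
  b = -27/2 + sqrt(897)/2: the earlier basis element becomes a - sqrt(897)/14 - 27/14 = 0, giving a = 27/14 + sqrt(897)/14 — point (27/14 + sqrt(897)/14, -27/2 + sqrt(897)/2).
  b = -sqrt(897)/2 - 27/2: the earlier basis element becomes a - 27/14 + sqrt(897)/14 = 0, giving a = 27/14 - sqrt(897)/14 — point (27/14 - sqrt(897)/14, -sqrt(897)/2 - 27/2).

{(-3, -2), (27/14 + sqrt(897)/14, -27/2 + sqrt(897)/2), (27/14 - sqrt(897)/14, -sqrt(897)/2 - 27/2)}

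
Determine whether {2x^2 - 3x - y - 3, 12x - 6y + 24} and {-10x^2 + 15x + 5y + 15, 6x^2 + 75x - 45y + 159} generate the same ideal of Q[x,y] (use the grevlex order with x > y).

Yes, the ideals are equal.

For a fixed monomial order, each ideal has a unique reduced Gröbner basis; comparing bases decides equality.
Buchberger on the first generating set:
f_1 = 2x^2 - 3x - y - 3, LT = x^2.
f_2 = 12x - 6y + 24, LT = x.

S(f_1,f_2): lcm = x^2. S = 1/2xy - 7/2x - 1/2y - 3/2.
  leading term xy: subtract (1/24y)·f_2 from 1/2xy - 7/2x - 1/2y - 3/2 → 1/4y^2 - 7/2x - 3/2y - 3/2
  leading term y^2: no divisor's leading term divides it; move 1/4y^2 to the remainder.
  leading term x: subtract (-7/24)·f_2 from -7/2x - 3/2y - 3/2 → -13/4y + 11/2
  leading term y: no divisor's leading term divides it; move -13/4y to the remainder.
  leading term 1: no divisor's leading term divides it; move 11/2 to the remainder.
  remainder 1/4y^2 - 13/4y + 11/2 ≠ 0; add g_3 = 1/4y^2 - 13/4y + 11/2 to the basis.

S(f_1,g_3): leading monomials are coprime, so the S-polynomial reduces to 0 (Buchberger's first criterion).
S(f_2,g_3): leading monomials are coprime, so the S-polynomial reduces to 0 (Buchberger's first criterion).
Every S-polynomial of the final basis reduces to 0, so we have a Gröbner basis.
Inter-reduce: drop elements whose leading term is divisible by another's, tail-reduce, and make monic.
Reduced Gröbner basis: {y^2 - 13y + 22, x - 1/2y + 2}.

Buchberger on the second generating set:
h_1 = -10x^2 + 15x + 5y + 15, LT = x^2.
h_2 = 6x^2 + 75x - 45y + 159, LT = x^2.

S(h_1,h_2): lcm = x^2. S = -14x + 7y - 28.
  leading term x: no divisor's leading term divides it; move -14x to the remainder.
  leading term y: no divisor's leading term divides it; move 7y to the remainder.
  leading term 1: no divisor's leading term divides it; move -28 to the remainder.
  remainder -14x + 7y - 28 ≠ 0; add k_3 = -14x + 7y - 28 to the basis.

S(h_1,k_3): lcm = x^2. S = 1/2xy - 7/2x - 1/2y - 3/2.
  leading term xy: subtract (-1/28y)·k_3 from 1/2xy - 7/2x - 1/2y - 3/2 → 1/4y^2 - 7/2x - 3/2y - 3/2
  leading term y^2: no divisor's leading term divides it; move 1/4y^2 to the remainder.
  leading term x: subtract (1/4)·k_3 from -7/2x - 3/2y - 3/2 → -13/4y + 11/2
  leading term y: no divisor's leading term divides it; move -13/4y to the remainder.
  leading term 1: no divisor's leading term divides it; move 11/2 to the remainder.
  remainder 1/4y^2 - 13/4y + 11/2 ≠ 0; add k_4 = 1/4y^2 - 13/4y + 11/2 to the basis.

S(h_2,k_3): lcm = x^2. S = 1/2xy + 21/2x - 15/2y + 53/2.
  leading term xy: subtract (-1/28y)·k_3 from 1/2xy + 21/2x - 15/2y + 53/2 → 1/4y^2 + 21/2x - 17/2y + 53/2
  leading term y^2: subtract (1)·k_4 from 1/4y^2 + 21/2x - 17/2y + 53/2 → 21/2x - 21/4y + 21
  leading term x: subtract (-3/4)·k_3 from 21/2x - 21/4y + 21 → 0
  remainder 0.

S(h_1,k_4): leading monomials are coprime, so the S-polynomial reduces to 0 (Buchberger's first criterion).
S(h_2,k_4): leading monomials are coprime, so the S-polynomial reduces to 0 (Buchberger's first criterion).
S(k_3,k_4): leading monomials are coprime, so the S-polynomial reduces to 0 (Buchberger's first criterion).
Every S-polynomial of the final basis reduces to 0, so we have a Gröbner basis.
Inter-reduce: drop elements whose leading term is divisible by another's, tail-reduce, and make monic.
Reduced Gröbner basis: {y^2 - 13y + 22, x - 1/2y + 2}.

Same reduced basis, so the two generating sets span the same ideal.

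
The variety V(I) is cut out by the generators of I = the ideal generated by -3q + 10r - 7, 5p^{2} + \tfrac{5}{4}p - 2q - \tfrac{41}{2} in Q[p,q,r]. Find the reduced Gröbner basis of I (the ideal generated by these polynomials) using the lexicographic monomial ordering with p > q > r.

f_1 = -3q + 10r - 7, LT = q.
f_2 = 5p^{2} + \tfrac{5}{4}p - 2q - \tfrac{41}{2}, LT = p^{2}.

S(f_1,f_2): leading monomials are coprime, so the S-polynomial reduces to 0 (Buchberger's first criterion).
Every S-polynomial of the final basis reduces to 0, so we have a Gröbner basis.

G = {p^{2} + \tfrac{1}{4}p - \tfrac{4}{3}r - \tfrac{19}{6}, q - \tfrac{10}{3}r + \tfrac{7}{3}}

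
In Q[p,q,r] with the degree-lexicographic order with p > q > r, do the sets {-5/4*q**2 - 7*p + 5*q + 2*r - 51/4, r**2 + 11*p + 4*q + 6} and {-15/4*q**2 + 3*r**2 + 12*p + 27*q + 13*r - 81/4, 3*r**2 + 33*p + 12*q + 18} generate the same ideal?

Two ideals are equal iff their reduced Gröbner bases coincide (the reduced basis is unique for a fixed ordering).
Buchberger on the first generating set:
f_1 = -5/4*q**2 - 7*p + 5*q + 2*r - 51/4, LT = q**2.
f_2 = r**2 + 11*p + 4*q + 6, LT = r**2.

The S-polynomials (S(f_1,f_2)) all reduce to 0 modulo the current basis, so we have a Gröbner basis.
Inter-reduce: drop elements whose leading term is divisible by another's, tail-reduce, and make monic.
Reduced Gröbner basis: {q**2 + 28/5*p - 4*q - 8/5*r + 51/5, r**2 + 11*p + 4*q + 6}.

Buchberger on the second generating set:
h_1 = -15/4*q**2 + 3*r**2 + 12*p + 27*q + 13*r - 81/4, LT = q**2.
h_2 = 3*r**2 + 33*p + 12*q + 18, LT = r**2.

The S-polynomials (S(h_1,h_2)) all reduce to 0 modulo the current basis, so we have a Gröbner basis.
Inter-reduce: drop elements whose leading term is divisible by another's, tail-reduce, and make monic.
Reduced Gröbner basis: {q**2 + 28/5*p - 4*q - 52/15*r + 51/5, r**2 + 11*p + 4*q + 6}.

Since the reduced bases disagree, the two ideals are not the same.

No, the ideals differ.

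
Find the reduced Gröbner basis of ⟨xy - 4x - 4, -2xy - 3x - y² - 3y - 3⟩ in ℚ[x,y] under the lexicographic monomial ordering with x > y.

f_1 = xy - 4x - 4, LT = xy.
f_2 = -2xy - 3x - y² - 3y - 3, LT = xy.

S(f_1,f_2): lcm = xy. S = -11/2x - ½y² - 3/2y - 11/2.
  leading term x: no divisor's leading term divides it; move -11/2x to the remainder.
  leading term y²: no divisor's leading term divides it; move -½y² to the remainder.
  leading term y: no divisor's leading term divides it; move -3/2y to the remainder.
  leading term 1: no divisor's leading term divides it; move -11/2 to the remainder.
  remainder -11/2x - ½y² - 3/2y - 11/2 ≠ 0; add g_3 = -11/2x - ½y² - 3/2y - 11/2 to the basis.

S(f_1,g_3): lcm = xy. S = -4x - 1/11y³ - 3/11y² - y - 4.
  leading term x: subtract (8/11)·g_3 from -4x - 1/11y³ - 3/11y² - y - 4 → -1/11y³ + 1/11y² + 1/11y
  leading term y³: no divisor's leading term divides it; move -1/11y³ to the remainder.
  leading term y²: no divisor's leading term divides it; move 1/11y² to the remainder.
  leading term y: no divisor's leading term divides it; move 1/11y to the remainder.
  remainder -1/11y³ + 1/11y² + 1/11y ≠ 0; add g_4 = -1/11y³ + 1/11y² + 1/11y to the basis.

The other S-polynomials (S(f_2,g_3), S(f_1,g_4), S(f_2,g_4), S(g_3,g_4)) all reduce to 0 modulo the current basis, so we have a Gröbner basis.
Inter-reduce: drop elements whose leading term is divisible by another's, tail-reduce, and make monic.

G = {x + 1/11y² + 3/11y + 1, y³ - y² - y}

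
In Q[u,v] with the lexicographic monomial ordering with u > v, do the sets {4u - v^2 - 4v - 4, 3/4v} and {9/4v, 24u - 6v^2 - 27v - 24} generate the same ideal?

Equality of ideals is decidable: compute both reduced Gröbner bases (unique for the ordering) and check whether they agree.
Buchberger on the first generating set:
f_1 = 4u - v^2 - 4v - 4, LT = u.
f_2 = 3/4v, LT = v.

S(f_1,f_2): leading monomials are coprime, so the S-polynomial reduces to 0 (Buchberger's first criterion).
Every S-polynomial of the final basis reduces to 0, so we have a Gröbner basis.
Inter-reduce: drop elements whose leading term is divisible by another's, tail-reduce, and make monic.
Reduced Gröbner basis: {u - 1, v}.

Buchberger on the second generating set:
h_1 = 9/4v, LT = v.
h_2 = 24u - 6v^2 - 27v - 24, LT = u.

S(h_1,h_2): leading monomials are coprime, so the S-polynomial reduces to 0 (Buchberger's first criterion).
Every S-polynomial of the final basis reduces to 0, so we have a Gröbner basis.
Inter-reduce: drop elements whose leading term is divisible by another's, tail-reduce, and make monic.
Reduced Gröbner basis: {u - 1, v}.

The two bases agree; hence the ideals are identical.

Yes, the ideals are equal.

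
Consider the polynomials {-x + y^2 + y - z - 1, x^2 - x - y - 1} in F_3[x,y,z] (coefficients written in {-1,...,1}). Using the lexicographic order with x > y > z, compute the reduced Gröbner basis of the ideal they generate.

f_1 = -x + y^2 + y - z - 1, LT = x.
f_2 = x^2 - x - y - 1, LT = x^2.

S(f_1,f_2): lcm = x^2. S = -xy^2 - xy + xz - x + y + 1.
  leading term xy^2: subtract (y^2)·f_1 from -xy^2 - xy + xz - x + y + 1 → -xy + xz - x - y^4 - y^3 + y^2z + y^2 + y + 1
  leading term xy: subtract (y)·f_1 from -xy + xz - x - y^4 - y^3 + y^2z + y^2 + y + 1 → xz - x - y^4 + y^3 + y^2z + yz - y + 1
  leading term xz: subtract (-z)·f_1 from xz - x - y^4 + y^3 + y^2z + yz - y + 1 → -x - y^4 + y^3 - y^2z - yz - y - z^2 - z + 1
  leading term x: subtract (1)·f_1 from -x - y^4 + y^3 - y^2z - yz - y - z^2 - z + 1 → -y^4 + y^3 - y^2z - y^2 - yz + y - z^2 - 1
  leading term y^4: no divisor's leading term divides it; move -y^4 to the remainder.
  leading term y^3: no divisor's leading term divides it; move y^3 to the remainder.
  leading term y^2z: no divisor's leading term divides it; move -y^2z to the remainder.
  leading term y^2: no divisor's leading term divides it; move -y^2 to the remainder.
  leading term yz: no divisor's leading term divides it; move -yz to the remainder.
  leading term y: no divisor's leading term divides it; move y to the remainder.
  leading term z^2: no divisor's leading term divides it; move -z^2 to the remainder.
  leading term 1: no divisor's leading term divides it; move -1 to the remainder.
  remainder -y^4 + y^3 - y^2z - y^2 - yz + y - z^2 - 1 ≠ 0; add g_3 = -y^4 + y^3 - y^2z - y^2 - yz + y - z^2 - 1 to the basis.

The other S-polynomials (S(f_1,g_3), S(f_2,g_3)) all reduce to 0 modulo the current basis, so we have a Gröbner basis.
Inter-reduce: drop elements whose leading term is divisible by another's, tail-reduce, and make monic.

G = {x - y^2 - y + z + 1, y^4 - y^3 + y^2z + y^2 + yz - y + z^2 + 1}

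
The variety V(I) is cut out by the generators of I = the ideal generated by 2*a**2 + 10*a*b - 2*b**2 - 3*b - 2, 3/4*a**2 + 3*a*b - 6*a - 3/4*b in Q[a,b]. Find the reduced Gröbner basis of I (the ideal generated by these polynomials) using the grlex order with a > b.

G = {b**3 - 14/5*b**2 + 61/5*a - 43/20*b - 31/10, a**2 + 4*b**2 - 40*a + b + 4, a*b - b**2 + 8*a - 1/2*b - 1}

f_1 = 2*a**2 + 10*a*b - 2*b**2 - 3*b - 2, LT = a**2.
f_2 = 3/4*a**2 + 3*a*b - 6*a - 3/4*b, LT = a**2.

S(f_1,f_2): lcm = a**2. S = a*b - b**2 + 8*a - 1/2*b - 1.
  leading term a*b: no divisor's leading term divides it; move a*b to the remainder.
  leading term b**2: no divisor's leading term divides it; move -b**2 to the remainder.
  leading term a: no divisor's leading term divides it; move 8*a to the remainder.
  leading term b: no divisor's leading term divides it; move -1/2*b to the remainder.
  leading term 1: no divisor's leading term divides it; move -1 to the remainder.
  remainder a*b - b**2 + 8*a - 1/2*b - 1 ≠ 0; add g_3 = a*b - b**2 + 8*a - 1/2*b - 1 to the basis.

S(f_1,g_3): lcm = a**2*b. S = 6*a*b**2 - b**3 - 8*a**2 + 1/2*a*b - 3/2*b**2 + a - b.
  leading term a*b**2: subtract (6*b)·g_3 from 6*a*b**2 - b**3 - 8*a**2 + 1/2*a*b - 3/2*b**2 + a - b → 5*b**3 - 8*a**2 - 95/2*a*b + 3/2*b**2 + a + 5*b
  leading term b**3: no divisor's leading term divides it; move 5*b**3 to the remainder.
  leading term a**2: subtract (-4)·f_1 from -8*a**2 - 95/2*a*b + 3/2*b**2 + a + 5*b → -15/2*a*b - 13/2*b**2 + a - 7*b - 8
  leading term a*b: subtract (-15/2)·g_3 from -15/2*a*b - 13/2*b**2 + a - 7*b - 8 → -14*b**2 + 61*a - 43/4*b - 31/2
  leading term b**2: no divisor's leading term divides it; move -14*b**2 to the remainder.
  leading term a: no divisor's leading term divides it; move 61*a to the remainder.
  leading term b: no divisor's leading term divides it; move -43/4*b to the remainder.
  leading term 1: no divisor's leading term divides it; move -31/2 to the remainder.
  remainder 5*b**3 - 14*b**2 + 61*a - 43/4*b - 31/2 ≠ 0; add g_4 = 5*b**3 - 14*b**2 + 61*a - 43/4*b - 31/2 to the basis.

The other S-polynomials (S(f_2,g_3), S(f_1,g_4), S(f_2,g_4), S(g_3,g_4)) all reduce to 0 modulo the current basis, so we have a Gröbner basis.
Inter-reduce: drop elements whose leading term is divisible by another's, tail-reduce, and make monic.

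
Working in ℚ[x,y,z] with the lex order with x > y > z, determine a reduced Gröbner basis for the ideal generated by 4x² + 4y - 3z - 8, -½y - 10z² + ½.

G = {x² - 20z² - ¾z - 1, y + 20z² - 1}

f_1 = 4x² + 4y - 3z - 8, LT = x².
f_2 = -½y - 10z² + ½, LT = y.

The S-polynomials (S(f_1,f_2)) all reduce to 0 modulo the current basis, so we have a Gröbner basis.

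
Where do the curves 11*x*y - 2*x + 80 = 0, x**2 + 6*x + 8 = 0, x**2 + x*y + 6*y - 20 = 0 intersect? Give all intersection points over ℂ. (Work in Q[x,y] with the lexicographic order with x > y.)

{(-4, 2)}

Compute a lex Gröbner basis by Buchberger's algorithm.
f_1 = 11*x*y - 2*x + 80, LT = x*y.
f_2 = x**2 + 6*x + 8, LT = x**2.
f_3 = x**2 + x*y + 6*y - 20, LT = x**2.

S(f_1,f_2): lcm = x**2*y. S = -2/11*x**2 - 6*x*y + 80/11*x - 8*y.
  reduce S modulo (f_1, f_2, f_3):
  remainder 80/11*x - 8*y + 496/11 ≠ 0; add h_4 = 80/11*x - 8*y + 496/11 to the basis.

S(f_1,f_3): lcm = x**2*y. S = -2/11*x**2 - x*y**2 + 80/11*x - 6*y**2 + 20*y.
  reduce S modulo (f_1, f_2, f_3, h_4):
  remainder -6*y**2 + 2004/55*y - 2688/55 ≠ 0; add h_5 = -6*y**2 + 2004/55*y - 2688/55 to the basis.

S(f_2,f_3): lcm = x**2. S = -x*y + 6*x - 6*y + 28.
  reduce S modulo (f_1, f_2, f_3, h_4, h_5):
  remainder 2/5*y - 4/5 ≠ 0; add h_6 = 2/5*y - 4/5 to the basis.

The other S-polynomials (S(f_1,h_4), S(f_2,h_4), S(f_3,h_4), S(f_1,h_5), S(f_2,h_5), S(f_3,h_5), S(h_4,h_5), S(f_1,h_6), S(f_2,h_6), S(f_3,h_6), S(h_4,h_6), S(h_5,h_6)) all reduce to 0 modulo the current basis, so we have a Gröbner basis.
Inter-reduce: drop elements whose leading term is divisible by another's, tail-reduce, and make monic.
Reduced Gröbner basis: {x + 4, y - 2}.

From the last basis element, y - 2 = 0, so y takes values in {2}. Each choice, substituted upward through the basis, yields the corresponding point(s) of the solution set.
  y = 2: the earlier basis element becomes x + 4 = 0, giving x = -4 — point (-4, 2).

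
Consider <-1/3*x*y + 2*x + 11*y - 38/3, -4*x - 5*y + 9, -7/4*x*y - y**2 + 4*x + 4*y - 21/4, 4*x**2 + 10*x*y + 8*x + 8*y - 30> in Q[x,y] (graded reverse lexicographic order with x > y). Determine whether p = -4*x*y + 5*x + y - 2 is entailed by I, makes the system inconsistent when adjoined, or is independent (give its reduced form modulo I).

-4*x*y + 5*x + y - 2 lies in I (it reduces to 0).

First compute the reduced Gröbner basis of I by Buchberger's algorithm.
f_1 = -1/3*x*y + 2*x + 11*y - 38/3, LT = x*y.
f_2 = -4*x - 5*y + 9, LT = x.
f_3 = -7/4*x*y - y**2 + 4*x + 4*y - 21/4, LT = x*y.
f_4 = 4*x**2 + 10*x*y + 8*x + 8*y - 30, LT = x**2.

S(f_1,f_2): lcm = x*y. S = -5/4*y**2 - 6*x - 123/4*y + 38.
  reduce S modulo (f_1, f_2, f_3, f_4):
  remainder -5/4*y**2 - 93/4*y + 49/2 ≠ 0; add h_5 = -5/4*y**2 - 93/4*y + 49/2 to the basis.

S(f_1,f_3): lcm = x*y. S = -4/7*y**2 - 26/7*x - 215/7*y + 35.
  reduce S modulo (f_1, f_2, f_3, f_4, h_5):
  remainder -1081/70*y + 1081/70 ≠ 0; add h_6 = -1081/70*y + 1081/70 to the basis.

The other S-polynomials (S(f_1,f_4), S(f_2,f_3), S(f_2,f_4), S(f_3,f_4), S(f_1,h_5), S(f_2,h_5), S(f_3,h_5), S(f_4,h_5), S(f_1,h_6), S(f_2,h_6), S(f_3,h_6), S(f_4,h_6), S(h_5,h_6)) all reduce to 0 modulo the current basis, so we have a Gröbner basis.
Inter-reduce: drop elements whose leading term is divisible by another's, tail-reduce, and make monic.
Reduced Gröbner basis: {x - 1, y - 1}.
Label its elements g_1 = x - 1, g_2 = y - 1.

Reduce p = -4*x*y + 5*x + y - 2 modulo G:
  leading term x*y: subtract (-4*y)·g_1 from -4*x*y + 5*x + y - 2 → 5*x - 3*y - 2
  leading term x: subtract (5)·g_1 from 5*x - 3*y - 2 → -3*y + 3
  leading term y: subtract (-3)·g_2 from -3*y + 3 → 0
  normal form = 0.
Since the normal form is 0, p ∈ I.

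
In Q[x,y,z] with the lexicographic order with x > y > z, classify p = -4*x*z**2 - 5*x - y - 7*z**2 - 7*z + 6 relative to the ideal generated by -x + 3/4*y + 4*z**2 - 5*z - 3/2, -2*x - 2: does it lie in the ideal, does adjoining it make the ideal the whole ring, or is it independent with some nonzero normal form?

-4*x*z**2 - 5*x - y - 7*z**2 - 7*z + 6 is independent of I; its normal form modulo I is 7/3*z**2 - 41/3*z + 31/3.

First compute the reduced Gröbner basis of I by Buchberger's algorithm.
f_1 = -x + 3/4*y + 4*z**2 - 5*z - 3/2, LT = x.
f_2 = -2*x - 2, LT = x.

S(f_1,f_2): lcm = x. S = -3/4*y - 4*z**2 + 5*z + 1/2.
  reduce S modulo (f_1, f_2):
  remainder -3/4*y - 4*z**2 + 5*z + 1/2 ≠ 0; add h_3 = -3/4*y - 4*z**2 + 5*z + 1/2 to the basis.

The other S-polynomials (S(f_1,h_3), S(f_2,h_3)) all reduce to 0 modulo the current basis, so we have a Gröbner basis.
Inter-reduce: drop elements whose leading term is divisible by another's, tail-reduce, and make monic.
Reduced Gröbner basis: {x + 1, y + 16/3*z**2 - 20/3*z - 2/3}.
Label its elements g_1 = x + 1, g_2 = y + 16/3*z**2 - 20/3*z - 2/3.

Reduce p = -4*x*z**2 - 5*x - y - 7*z**2 - 7*z + 6 modulo G:
  leading term x*z**2: subtract (-4*z**2)·g_1 from -4*x*z**2 - 5*x - y - 7*z**2 - 7*z + 6 → -5*x - y - 3*z**2 - 7*z + 6
  leading term x: subtract (-5)·g_1 from -5*x - y - 3*z**2 - 7*z + 6 → -y - 3*z**2 - 7*z + 11
  leading term y: subtract (-1)·g_2 from -y - 3*z**2 - 7*z + 11 → 7/3*z**2 - 41/3*z + 31/3
  leading term z**2: no divisor's leading term divides it; move 7/3*z**2 to the remainder.
  leading term z: no divisor's leading term divides it; move -41/3*z to the remainder.
  leading term 1: no divisor's leading term divides it; move 31/3 to the remainder.
  normal form = 7/3*z**2 - 41/3*z + 31/3.
The normal form is nonzero, so p ∉ I. Since p minus its normal form lies in I, I + (p) = I + (r) where r = 7/3*z**2 - 41/3*z + 31/3; decide whether this ideal is the whole ring.
Run Buchberger on G together with r (pairs among the g_i already reduce to 0 since G is a Gröbner basis):
g_1 = x + 1, LT = x.
g_2 = y + 16/3*z**2 - 20/3*z - 2/3, LT = y.
r = 7/3*z**2 - 41/3*z + 31/3, LT = z**2.

The S-polynomials (S(g_1,g_2), S(g_1,r), S(g_2,r)) all reduce to 0 modulo the current basis, so we have a Gröbner basis.
Inter-reduce: drop elements whose leading term is divisible by another's, tail-reduce, and make monic.
Reduced Gröbner basis: {x + 1, y + 172/7*z - 170/7, z**2 - 41/7*z + 31/7}.
The reduced Gröbner basis of I + (p) is {x + 1, y + 172/7*z - 170/7, z**2 - 41/7*z + 31/7} ≠ {1}, a proper ideal, so the enlarged system stays consistent: p is independent of I, with normal form 7/3*z**2 - 41/3*z + 31/3.

Ideal membership is decidable via reduction modulo a Gröbner basis.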